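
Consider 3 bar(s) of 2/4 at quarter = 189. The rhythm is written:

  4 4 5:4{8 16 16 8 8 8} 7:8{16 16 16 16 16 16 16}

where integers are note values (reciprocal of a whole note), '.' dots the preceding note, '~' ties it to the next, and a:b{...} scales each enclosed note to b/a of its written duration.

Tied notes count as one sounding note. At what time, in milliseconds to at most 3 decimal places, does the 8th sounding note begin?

1. 0.0ms @ 0 + 317.46ms (1)
2. 317.46ms @ 1 + 317.46ms (1)
3. 634.921ms @ 2 + 126.984ms (2/5)
4. 761.905ms @ 12/5 + 63.492ms (1/5)
5. 825.397ms @ 13/5 + 63.492ms (1/5)
6. 888.889ms @ 14/5 + 126.984ms (2/5)
7. 1015.873ms @ 16/5 + 126.984ms (2/5)
8. 1142.857ms @ 18/5 + 126.984ms (2/5)
9. 1269.841ms @ 4 + 90.703ms (2/7)
10. 1360.544ms @ 30/7 + 90.703ms (2/7)
11. 1451.247ms @ 32/7 + 90.703ms (2/7)
12. 1541.95ms @ 34/7 + 90.703ms (2/7)
13. 1632.653ms @ 36/7 + 90.703ms (2/7)
14. 1723.356ms @ 38/7 + 90.703ms (2/7)
15. 1814.059ms @ 40/7 + 90.703ms (2/7)

note 8 onset = 18/5b = 1142.857ms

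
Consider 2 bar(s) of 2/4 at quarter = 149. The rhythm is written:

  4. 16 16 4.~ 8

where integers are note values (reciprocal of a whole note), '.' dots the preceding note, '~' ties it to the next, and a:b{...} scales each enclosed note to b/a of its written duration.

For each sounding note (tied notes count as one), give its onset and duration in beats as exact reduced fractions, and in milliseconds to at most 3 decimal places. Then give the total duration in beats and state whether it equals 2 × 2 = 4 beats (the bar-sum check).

1) 0.0ms=0b +604.027ms=3/2b
2) 604.027ms=3/2b +100.671ms=1/4b
3) 704.698ms=7/4b +100.671ms=1/4b
4) 805.369ms=2b +805.369ms=2b
Σ=4b of 4 (149bpm 2/4) — PASS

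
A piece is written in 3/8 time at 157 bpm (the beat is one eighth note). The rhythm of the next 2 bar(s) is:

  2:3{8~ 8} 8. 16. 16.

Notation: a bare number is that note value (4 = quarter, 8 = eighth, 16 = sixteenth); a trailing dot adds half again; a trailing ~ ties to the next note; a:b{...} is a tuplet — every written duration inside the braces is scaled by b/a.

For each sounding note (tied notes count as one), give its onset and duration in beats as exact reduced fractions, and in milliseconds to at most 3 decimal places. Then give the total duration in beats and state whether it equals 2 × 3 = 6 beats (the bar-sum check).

1) 0.0ms=0b +1146.497ms=3b
2) 1146.497ms=3b +573.248ms=3/2b
3) 1719.745ms=9/2b +286.624ms=3/4b
4) 2006.369ms=21/4b +286.624ms=3/4b
Σ=6b of 6 (157bpm 3/8) — PASS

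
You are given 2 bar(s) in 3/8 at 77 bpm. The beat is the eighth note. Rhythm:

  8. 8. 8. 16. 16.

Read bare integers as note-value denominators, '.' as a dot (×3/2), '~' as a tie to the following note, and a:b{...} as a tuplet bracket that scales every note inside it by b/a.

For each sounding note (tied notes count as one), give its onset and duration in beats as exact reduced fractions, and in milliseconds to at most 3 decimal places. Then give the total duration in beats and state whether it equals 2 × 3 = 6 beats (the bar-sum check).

1) 0.0ms=0b +1168.831ms=3/2b
2) 1168.831ms=3/2b +1168.831ms=3/2b
3) 2337.662ms=3b +1168.831ms=3/2b
4) 3506.494ms=9/2b +584.416ms=3/4b
5) 4090.909ms=21/4b +584.416ms=3/4b
Σ=6b of 6 (77bpm 3/8) — PASS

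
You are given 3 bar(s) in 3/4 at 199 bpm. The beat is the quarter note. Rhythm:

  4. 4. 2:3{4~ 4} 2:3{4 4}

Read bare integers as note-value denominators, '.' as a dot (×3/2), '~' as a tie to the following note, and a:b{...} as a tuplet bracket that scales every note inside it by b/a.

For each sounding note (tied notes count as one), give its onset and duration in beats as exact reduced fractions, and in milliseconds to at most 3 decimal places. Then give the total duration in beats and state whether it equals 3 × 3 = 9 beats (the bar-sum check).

1) 0.0ms=0b +452.261ms=3/2b
2) 452.261ms=3/2b +452.261ms=3/2b
3) 904.523ms=3b +904.523ms=3b
4) 1809.045ms=6b +452.261ms=3/2b
5) 2261.307ms=15/2b +452.261ms=3/2b
Σ=9b of 9 (199bpm 3/4) — PASS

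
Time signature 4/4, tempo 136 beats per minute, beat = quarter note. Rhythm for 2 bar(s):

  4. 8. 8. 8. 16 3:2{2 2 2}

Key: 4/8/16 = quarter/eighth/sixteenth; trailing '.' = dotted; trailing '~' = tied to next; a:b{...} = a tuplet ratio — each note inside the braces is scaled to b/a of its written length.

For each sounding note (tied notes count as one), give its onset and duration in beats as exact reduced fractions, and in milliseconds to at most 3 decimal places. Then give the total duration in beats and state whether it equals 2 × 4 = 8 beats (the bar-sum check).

1) 0.0ms=0b +661.765ms=3/2b
2) 661.765ms=3/2b +330.882ms=3/4b
3) 992.647ms=9/4b +330.882ms=3/4b
4) 1323.529ms=3b +330.882ms=3/4b
5) 1654.412ms=15/4b +110.294ms=1/4b
6) 1764.706ms=4b +588.235ms=4/3b
7) 2352.941ms=16/3b +588.235ms=4/3b
8) 2941.176ms=20/3b +588.235ms=4/3b
Σ=8b of 8 (136bpm 4/4) — PASS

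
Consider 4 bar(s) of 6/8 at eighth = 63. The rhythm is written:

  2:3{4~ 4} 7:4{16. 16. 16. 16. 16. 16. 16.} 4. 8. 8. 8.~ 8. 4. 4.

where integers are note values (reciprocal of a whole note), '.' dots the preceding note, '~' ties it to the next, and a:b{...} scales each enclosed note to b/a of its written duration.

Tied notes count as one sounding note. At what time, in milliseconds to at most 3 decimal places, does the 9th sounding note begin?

note 9 onset = 9b = 8571.429ms

1. 0.0ms @ 0 + 5714.286ms (6)
2. 5714.286ms @ 6 + 408.163ms (3/7)
3. 6122.449ms @ 45/7 + 408.163ms (3/7)
4. 6530.612ms @ 48/7 + 408.163ms (3/7)
5. 6938.776ms @ 51/7 + 408.163ms (3/7)
6. 7346.939ms @ 54/7 + 408.163ms (3/7)
7. 7755.102ms @ 57/7 + 408.163ms (3/7)
8. 8163.265ms @ 60/7 + 408.163ms (3/7)
9. 8571.429ms @ 9 + 2857.143ms (3)
10. 11428.571ms @ 12 + 1428.571ms (3/2)
11. 12857.143ms @ 27/2 + 1428.571ms (3/2)
12. 14285.714ms @ 15 + 2857.143ms (3)
13. 17142.857ms @ 18 + 2857.143ms (3)
14. 20000.0ms @ 21 + 2857.143ms (3)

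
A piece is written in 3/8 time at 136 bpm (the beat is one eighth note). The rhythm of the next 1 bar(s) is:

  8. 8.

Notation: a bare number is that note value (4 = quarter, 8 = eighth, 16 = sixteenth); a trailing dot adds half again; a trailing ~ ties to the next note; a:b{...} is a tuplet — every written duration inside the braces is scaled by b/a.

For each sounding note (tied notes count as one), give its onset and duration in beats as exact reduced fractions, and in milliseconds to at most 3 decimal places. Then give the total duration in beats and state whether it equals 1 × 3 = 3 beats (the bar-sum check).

1) 0.0ms=0b +661.765ms=3/2b
2) 661.765ms=3/2b +661.765ms=3/2b
Σ=3b of 3 (136bpm 3/8) — PASS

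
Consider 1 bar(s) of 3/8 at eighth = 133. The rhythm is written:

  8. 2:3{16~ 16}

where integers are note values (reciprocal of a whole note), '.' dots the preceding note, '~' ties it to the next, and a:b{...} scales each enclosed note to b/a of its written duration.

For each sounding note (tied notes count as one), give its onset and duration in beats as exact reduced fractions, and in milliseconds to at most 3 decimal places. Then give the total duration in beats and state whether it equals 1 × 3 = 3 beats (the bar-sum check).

1) 0.0ms=0b +676.692ms=3/2b
2) 676.692ms=3/2b +676.692ms=3/2b
Σ=3b of 3 (133bpm 3/8) — PASS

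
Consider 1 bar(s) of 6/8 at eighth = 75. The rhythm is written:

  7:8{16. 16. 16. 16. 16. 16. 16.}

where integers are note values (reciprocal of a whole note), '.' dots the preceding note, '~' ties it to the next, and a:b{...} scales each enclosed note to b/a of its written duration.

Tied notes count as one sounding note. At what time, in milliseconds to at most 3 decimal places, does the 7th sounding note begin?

note 7 onset = 36/7b = 4114.286ms

1. 0.0ms @ 0 + 685.714ms (6/7)
2. 685.714ms @ 6/7 + 685.714ms (6/7)
3. 1371.429ms @ 12/7 + 685.714ms (6/7)
4. 2057.143ms @ 18/7 + 685.714ms (6/7)
5. 2742.857ms @ 24/7 + 685.714ms (6/7)
6. 3428.571ms @ 30/7 + 685.714ms (6/7)
7. 4114.286ms @ 36/7 + 685.714ms (6/7)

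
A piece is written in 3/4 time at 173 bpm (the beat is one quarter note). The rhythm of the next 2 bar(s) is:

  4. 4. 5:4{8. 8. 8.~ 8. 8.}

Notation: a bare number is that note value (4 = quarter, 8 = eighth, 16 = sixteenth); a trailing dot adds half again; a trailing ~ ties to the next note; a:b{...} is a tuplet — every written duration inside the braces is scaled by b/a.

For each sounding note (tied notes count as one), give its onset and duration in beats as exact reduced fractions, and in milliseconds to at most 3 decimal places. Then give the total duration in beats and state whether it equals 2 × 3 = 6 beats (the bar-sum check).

1) 0.0ms=0b +520.231ms=3/2b
2) 520.231ms=3/2b +520.231ms=3/2b
3) 1040.462ms=3b +208.092ms=3/5b
4) 1248.555ms=18/5b +208.092ms=3/5b
5) 1456.647ms=21/5b +416.185ms=6/5b
6) 1872.832ms=27/5b +208.092ms=3/5b
Σ=6b of 6 (173bpm 3/4) — PASS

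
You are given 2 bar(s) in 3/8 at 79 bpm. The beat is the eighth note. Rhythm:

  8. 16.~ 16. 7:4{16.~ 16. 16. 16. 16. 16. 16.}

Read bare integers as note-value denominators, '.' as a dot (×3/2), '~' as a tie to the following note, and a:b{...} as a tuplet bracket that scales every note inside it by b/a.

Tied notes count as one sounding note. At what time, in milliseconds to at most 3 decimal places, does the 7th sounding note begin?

1. 0.0ms @ 0 + 1139.241ms (3/2)
2. 1139.241ms @ 3/2 + 1139.241ms (3/2)
3. 2278.481ms @ 3 + 650.995ms (6/7)
4. 2929.476ms @ 27/7 + 325.497ms (3/7)
5. 3254.973ms @ 30/7 + 325.497ms (3/7)
6. 3580.47ms @ 33/7 + 325.497ms (3/7)
7. 3905.967ms @ 36/7 + 325.497ms (3/7)
8. 4231.465ms @ 39/7 + 325.497ms (3/7)

note 7 onset = 36/7b = 3905.967ms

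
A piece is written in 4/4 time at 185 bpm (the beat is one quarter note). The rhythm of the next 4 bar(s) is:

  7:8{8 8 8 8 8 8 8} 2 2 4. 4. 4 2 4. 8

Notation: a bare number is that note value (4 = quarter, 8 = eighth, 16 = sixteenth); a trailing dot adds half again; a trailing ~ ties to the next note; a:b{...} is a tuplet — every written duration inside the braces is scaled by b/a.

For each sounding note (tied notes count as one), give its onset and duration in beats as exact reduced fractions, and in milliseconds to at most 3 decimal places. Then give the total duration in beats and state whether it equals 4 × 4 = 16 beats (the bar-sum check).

1) 0.0ms=0b +185.328ms=4/7b
2) 185.328ms=4/7b +185.328ms=4/7b
3) 370.656ms=8/7b +185.328ms=4/7b
4) 555.985ms=12/7b +185.328ms=4/7b
5) 741.313ms=16/7b +185.328ms=4/7b
6) 926.641ms=20/7b +185.328ms=4/7b
7) 1111.969ms=24/7b +185.328ms=4/7b
8) 1297.297ms=4b +648.649ms=2b
9) 1945.946ms=6b +648.649ms=2b
10) 2594.595ms=8b +486.486ms=3/2b
11) 3081.081ms=19/2b +486.486ms=3/2b
12) 3567.568ms=11b +324.324ms=1b
13) 3891.892ms=12b +648.649ms=2b
14) 4540.541ms=14b +486.486ms=3/2b
15) 5027.027ms=31/2b +162.162ms=1/2b
Σ=16b of 16 (185bpm 4/4) — PASS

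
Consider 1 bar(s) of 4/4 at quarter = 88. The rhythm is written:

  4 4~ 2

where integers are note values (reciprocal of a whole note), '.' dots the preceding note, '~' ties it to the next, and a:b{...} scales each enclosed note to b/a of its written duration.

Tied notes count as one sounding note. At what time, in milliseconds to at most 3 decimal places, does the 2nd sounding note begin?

1. 0.0ms @ 0 + 681.818ms (1)
2. 681.818ms @ 1 + 2045.455ms (3)

note 2 onset = 1b = 681.818ms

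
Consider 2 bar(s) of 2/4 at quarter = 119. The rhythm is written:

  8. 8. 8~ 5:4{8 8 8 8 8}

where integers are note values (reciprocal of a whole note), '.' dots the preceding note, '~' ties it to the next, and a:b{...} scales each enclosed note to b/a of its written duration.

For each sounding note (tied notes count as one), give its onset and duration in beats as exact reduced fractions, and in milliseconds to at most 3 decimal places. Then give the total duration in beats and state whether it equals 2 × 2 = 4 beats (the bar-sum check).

1) 0.0ms=0b +378.151ms=3/4b
2) 378.151ms=3/4b +378.151ms=3/4b
3) 756.303ms=3/2b +453.782ms=9/10b
4) 1210.084ms=12/5b +201.681ms=2/5b
5) 1411.765ms=14/5b +201.681ms=2/5b
6) 1613.445ms=16/5b +201.681ms=2/5b
7) 1815.126ms=18/5b +201.681ms=2/5b
Σ=4b of 4 (119bpm 2/4) — PASS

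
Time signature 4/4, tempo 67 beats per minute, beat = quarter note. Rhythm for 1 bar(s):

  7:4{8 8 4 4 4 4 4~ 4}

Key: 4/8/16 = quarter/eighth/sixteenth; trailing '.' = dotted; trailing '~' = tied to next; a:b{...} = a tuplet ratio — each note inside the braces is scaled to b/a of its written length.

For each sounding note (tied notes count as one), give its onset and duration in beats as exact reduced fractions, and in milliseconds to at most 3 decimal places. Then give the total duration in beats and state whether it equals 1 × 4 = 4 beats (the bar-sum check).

1) 0.0ms=0b +255.864ms=2/7b
2) 255.864ms=2/7b +255.864ms=2/7b
3) 511.727ms=4/7b +511.727ms=4/7b
4) 1023.454ms=8/7b +511.727ms=4/7b
5) 1535.181ms=12/7b +511.727ms=4/7b
6) 2046.908ms=16/7b +511.727ms=4/7b
7) 2558.635ms=20/7b +1023.454ms=8/7b
Σ=4b of 4 (67bpm 4/4) — PASS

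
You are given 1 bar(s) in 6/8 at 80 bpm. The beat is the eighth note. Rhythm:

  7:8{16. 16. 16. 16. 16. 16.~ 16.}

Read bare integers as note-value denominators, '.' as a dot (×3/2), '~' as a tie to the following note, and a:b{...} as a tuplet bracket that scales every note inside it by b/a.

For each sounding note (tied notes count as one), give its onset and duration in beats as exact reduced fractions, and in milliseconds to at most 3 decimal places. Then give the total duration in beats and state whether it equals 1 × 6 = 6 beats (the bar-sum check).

1) 0.0ms=0b +642.857ms=6/7b
2) 642.857ms=6/7b +642.857ms=6/7b
3) 1285.714ms=12/7b +642.857ms=6/7b
4) 1928.571ms=18/7b +642.857ms=6/7b
5) 2571.429ms=24/7b +642.857ms=6/7b
6) 3214.286ms=30/7b +1285.714ms=12/7b
Σ=6b of 6 (80bpm 6/8) — PASS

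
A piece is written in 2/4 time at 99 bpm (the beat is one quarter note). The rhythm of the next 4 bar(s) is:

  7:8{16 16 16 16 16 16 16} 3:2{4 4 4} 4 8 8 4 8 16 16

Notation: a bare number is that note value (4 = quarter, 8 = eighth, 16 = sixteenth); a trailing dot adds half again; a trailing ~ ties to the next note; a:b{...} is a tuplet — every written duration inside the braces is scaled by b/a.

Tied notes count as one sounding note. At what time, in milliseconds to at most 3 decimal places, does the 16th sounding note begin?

note 16 onset = 15/2b = 4545.455ms

1. 0.0ms @ 0 + 173.16ms (2/7)
2. 173.16ms @ 2/7 + 173.16ms (2/7)
3. 346.32ms @ 4/7 + 173.16ms (2/7)
4. 519.481ms @ 6/7 + 173.16ms (2/7)
5. 692.641ms @ 8/7 + 173.16ms (2/7)
6. 865.801ms @ 10/7 + 173.16ms (2/7)
7. 1038.961ms @ 12/7 + 173.16ms (2/7)
8. 1212.121ms @ 2 + 404.04ms (2/3)
9. 1616.162ms @ 8/3 + 404.04ms (2/3)
10. 2020.202ms @ 10/3 + 404.04ms (2/3)
11. 2424.242ms @ 4 + 606.061ms (1)
12. 3030.303ms @ 5 + 303.03ms (1/2)
13. 3333.333ms @ 11/2 + 303.03ms (1/2)
14. 3636.364ms @ 6 + 606.061ms (1)
15. 4242.424ms @ 7 + 303.03ms (1/2)
16. 4545.455ms @ 15/2 + 151.515ms (1/4)
17. 4696.97ms @ 31/4 + 151.515ms (1/4)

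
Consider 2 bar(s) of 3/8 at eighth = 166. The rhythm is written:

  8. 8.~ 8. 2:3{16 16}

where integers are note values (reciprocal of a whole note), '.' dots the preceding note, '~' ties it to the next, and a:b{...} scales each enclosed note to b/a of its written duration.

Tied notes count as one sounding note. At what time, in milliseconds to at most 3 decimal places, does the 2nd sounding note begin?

note 2 onset = 3/2b = 542.169ms

1. 0.0ms @ 0 + 542.169ms (3/2)
2. 542.169ms @ 3/2 + 1084.337ms (3)
3. 1626.506ms @ 9/2 + 271.084ms (3/4)
4. 1897.59ms @ 21/4 + 271.084ms (3/4)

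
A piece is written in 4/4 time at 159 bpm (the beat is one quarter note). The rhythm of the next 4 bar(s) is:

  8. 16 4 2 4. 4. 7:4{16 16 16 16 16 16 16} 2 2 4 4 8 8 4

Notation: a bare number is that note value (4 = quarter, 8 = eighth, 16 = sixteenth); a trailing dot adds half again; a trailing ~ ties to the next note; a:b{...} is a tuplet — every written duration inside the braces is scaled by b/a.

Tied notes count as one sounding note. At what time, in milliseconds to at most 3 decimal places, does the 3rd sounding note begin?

1. 0.0ms @ 0 + 283.019ms (3/4)
2. 283.019ms @ 3/4 + 94.34ms (1/4)
3. 377.358ms @ 1 + 377.358ms (1)
4. 754.717ms @ 2 + 754.717ms (2)
5. 1509.434ms @ 4 + 566.038ms (3/2)
6. 2075.472ms @ 11/2 + 566.038ms (3/2)
7. 2641.509ms @ 7 + 53.908ms (1/7)
8. 2695.418ms @ 50/7 + 53.908ms (1/7)
9. 2749.326ms @ 51/7 + 53.908ms (1/7)
10. 2803.235ms @ 52/7 + 53.908ms (1/7)
11. 2857.143ms @ 53/7 + 53.908ms (1/7)
12. 2911.051ms @ 54/7 + 53.908ms (1/7)
13. 2964.96ms @ 55/7 + 53.908ms (1/7)
14. 3018.868ms @ 8 + 754.717ms (2)
15. 3773.585ms @ 10 + 754.717ms (2)
16. 4528.302ms @ 12 + 377.358ms (1)
17. 4905.66ms @ 13 + 377.358ms (1)
18. 5283.019ms @ 14 + 188.679ms (1/2)
19. 5471.698ms @ 29/2 + 188.679ms (1/2)
20. 5660.377ms @ 15 + 377.358ms (1)

note 3 onset = 1b = 377.358ms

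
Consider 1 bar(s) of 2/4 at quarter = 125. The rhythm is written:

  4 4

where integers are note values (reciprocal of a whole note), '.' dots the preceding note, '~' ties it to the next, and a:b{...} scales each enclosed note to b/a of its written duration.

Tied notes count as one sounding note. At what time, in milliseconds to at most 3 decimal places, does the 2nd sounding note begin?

note 2 onset = 1b = 480.0ms

1. 0.0ms @ 0 + 480.0ms (1)
2. 480.0ms @ 1 + 480.0ms (1)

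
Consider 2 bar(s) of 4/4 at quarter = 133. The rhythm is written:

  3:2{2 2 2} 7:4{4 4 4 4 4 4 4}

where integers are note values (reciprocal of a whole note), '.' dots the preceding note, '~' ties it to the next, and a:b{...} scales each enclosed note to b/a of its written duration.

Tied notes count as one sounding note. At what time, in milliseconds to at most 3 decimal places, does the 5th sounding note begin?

1. 0.0ms @ 0 + 601.504ms (4/3)
2. 601.504ms @ 4/3 + 601.504ms (4/3)
3. 1203.008ms @ 8/3 + 601.504ms (4/3)
4. 1804.511ms @ 4 + 257.787ms (4/7)
5. 2062.299ms @ 32/7 + 257.787ms (4/7)
6. 2320.086ms @ 36/7 + 257.787ms (4/7)
7. 2577.873ms @ 40/7 + 257.787ms (4/7)
8. 2835.661ms @ 44/7 + 257.787ms (4/7)
9. 3093.448ms @ 48/7 + 257.787ms (4/7)
10. 3351.235ms @ 52/7 + 257.787ms (4/7)

note 5 onset = 32/7b = 2062.299ms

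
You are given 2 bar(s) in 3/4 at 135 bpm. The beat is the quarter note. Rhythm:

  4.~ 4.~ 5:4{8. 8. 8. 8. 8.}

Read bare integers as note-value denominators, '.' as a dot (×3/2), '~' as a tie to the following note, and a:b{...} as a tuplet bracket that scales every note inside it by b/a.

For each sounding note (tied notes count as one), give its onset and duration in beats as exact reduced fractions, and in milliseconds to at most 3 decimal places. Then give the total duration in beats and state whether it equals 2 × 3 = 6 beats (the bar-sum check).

1) 0.0ms=0b +1600.0ms=18/5b
2) 1600.0ms=18/5b +266.667ms=3/5b
3) 1866.667ms=21/5b +266.667ms=3/5b
4) 2133.333ms=24/5b +266.667ms=3/5b
5) 2400.0ms=27/5b +266.667ms=3/5b
Σ=6b of 6 (135bpm 3/4) — PASS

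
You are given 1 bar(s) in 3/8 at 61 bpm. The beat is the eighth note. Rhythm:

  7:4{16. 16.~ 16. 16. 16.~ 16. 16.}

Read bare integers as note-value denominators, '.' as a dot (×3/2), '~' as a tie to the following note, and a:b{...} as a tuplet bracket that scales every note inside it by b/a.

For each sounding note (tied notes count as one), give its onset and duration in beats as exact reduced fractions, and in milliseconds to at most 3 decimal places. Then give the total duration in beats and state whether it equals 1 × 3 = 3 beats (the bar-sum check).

1) 0.0ms=0b +421.546ms=3/7b
2) 421.546ms=3/7b +843.091ms=6/7b
3) 1264.637ms=9/7b +421.546ms=3/7b
4) 1686.183ms=12/7b +843.091ms=6/7b
5) 2529.274ms=18/7b +421.546ms=3/7b
Σ=3b of 3 (61bpm 3/8) — PASS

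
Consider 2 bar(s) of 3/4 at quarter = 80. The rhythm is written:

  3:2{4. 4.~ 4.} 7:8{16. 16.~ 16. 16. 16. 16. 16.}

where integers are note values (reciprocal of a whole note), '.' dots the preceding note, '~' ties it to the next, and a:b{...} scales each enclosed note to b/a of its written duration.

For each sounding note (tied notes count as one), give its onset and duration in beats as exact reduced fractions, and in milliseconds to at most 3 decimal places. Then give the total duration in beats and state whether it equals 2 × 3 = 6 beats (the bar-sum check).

1) 0.0ms=0b +750.0ms=1b
2) 750.0ms=1b +1500.0ms=2b
3) 2250.0ms=3b +321.429ms=3/7b
4) 2571.429ms=24/7b +642.857ms=6/7b
5) 3214.286ms=30/7b +321.429ms=3/7b
6) 3535.714ms=33/7b +321.429ms=3/7b
7) 3857.143ms=36/7b +321.429ms=3/7b
8) 4178.571ms=39/7b +321.429ms=3/7b
Σ=6b of 6 (80bpm 3/4) — PASS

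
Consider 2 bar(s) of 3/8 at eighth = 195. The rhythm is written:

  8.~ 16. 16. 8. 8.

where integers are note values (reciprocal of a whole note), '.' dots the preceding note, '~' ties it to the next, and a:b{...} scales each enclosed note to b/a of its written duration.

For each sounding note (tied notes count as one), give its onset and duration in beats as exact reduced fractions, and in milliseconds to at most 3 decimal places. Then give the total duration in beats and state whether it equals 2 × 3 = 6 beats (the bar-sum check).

1) 0.0ms=0b +692.308ms=9/4b
2) 692.308ms=9/4b +230.769ms=3/4b
3) 923.077ms=3b +461.538ms=3/2b
4) 1384.615ms=9/2b +461.538ms=3/2b
Σ=6b of 6 (195bpm 3/8) — PASS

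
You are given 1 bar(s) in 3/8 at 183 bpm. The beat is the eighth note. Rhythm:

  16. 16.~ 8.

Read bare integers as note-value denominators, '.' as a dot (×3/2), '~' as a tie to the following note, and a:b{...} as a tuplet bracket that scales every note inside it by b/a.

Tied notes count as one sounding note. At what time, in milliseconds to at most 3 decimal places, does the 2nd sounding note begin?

1. 0.0ms @ 0 + 245.902ms (3/4)
2. 245.902ms @ 3/4 + 737.705ms (9/4)

note 2 onset = 3/4b = 245.902ms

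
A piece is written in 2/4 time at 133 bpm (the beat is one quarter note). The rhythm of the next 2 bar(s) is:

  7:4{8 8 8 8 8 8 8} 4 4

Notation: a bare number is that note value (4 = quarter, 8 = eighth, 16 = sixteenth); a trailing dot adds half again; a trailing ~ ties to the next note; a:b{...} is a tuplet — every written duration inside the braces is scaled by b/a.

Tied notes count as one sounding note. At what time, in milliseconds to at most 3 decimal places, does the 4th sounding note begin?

note 4 onset = 6/7b = 386.681ms

1. 0.0ms @ 0 + 128.894ms (2/7)
2. 128.894ms @ 2/7 + 128.894ms (2/7)
3. 257.787ms @ 4/7 + 128.894ms (2/7)
4. 386.681ms @ 6/7 + 128.894ms (2/7)
5. 515.575ms @ 8/7 + 128.894ms (2/7)
6. 644.468ms @ 10/7 + 128.894ms (2/7)
7. 773.362ms @ 12/7 + 128.894ms (2/7)
8. 902.256ms @ 2 + 451.128ms (1)
9. 1353.383ms @ 3 + 451.128ms (1)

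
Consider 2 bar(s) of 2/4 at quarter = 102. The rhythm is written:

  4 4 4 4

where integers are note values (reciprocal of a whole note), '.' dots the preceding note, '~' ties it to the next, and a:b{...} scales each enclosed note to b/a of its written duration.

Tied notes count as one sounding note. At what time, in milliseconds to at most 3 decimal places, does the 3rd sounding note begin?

note 3 onset = 2b = 1176.471ms

1. 0.0ms @ 0 + 588.235ms (1)
2. 588.235ms @ 1 + 588.235ms (1)
3. 1176.471ms @ 2 + 588.235ms (1)
4. 1764.706ms @ 3 + 588.235ms (1)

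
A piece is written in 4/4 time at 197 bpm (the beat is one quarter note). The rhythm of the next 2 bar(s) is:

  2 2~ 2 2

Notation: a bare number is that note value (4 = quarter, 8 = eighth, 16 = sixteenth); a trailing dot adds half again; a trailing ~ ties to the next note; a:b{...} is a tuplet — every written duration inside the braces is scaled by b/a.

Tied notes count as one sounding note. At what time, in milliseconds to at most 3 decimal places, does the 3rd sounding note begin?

1. 0.0ms @ 0 + 609.137ms (2)
2. 609.137ms @ 2 + 1218.274ms (4)
3. 1827.411ms @ 6 + 609.137ms (2)

note 3 onset = 6b = 1827.411ms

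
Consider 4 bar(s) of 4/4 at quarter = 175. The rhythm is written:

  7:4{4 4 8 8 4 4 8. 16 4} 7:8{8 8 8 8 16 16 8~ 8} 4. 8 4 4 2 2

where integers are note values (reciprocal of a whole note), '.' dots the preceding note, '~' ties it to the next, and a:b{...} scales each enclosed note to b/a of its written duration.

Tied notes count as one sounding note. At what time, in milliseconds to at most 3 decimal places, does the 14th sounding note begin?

1. 0.0ms @ 0 + 195.918ms (4/7)
2. 195.918ms @ 4/7 + 195.918ms (4/7)
3. 391.837ms @ 8/7 + 97.959ms (2/7)
4. 489.796ms @ 10/7 + 97.959ms (2/7)
5. 587.755ms @ 12/7 + 195.918ms (4/7)
6. 783.673ms @ 16/7 + 195.918ms (4/7)
7. 979.592ms @ 20/7 + 146.939ms (3/7)
8. 1126.531ms @ 23/7 + 48.98ms (1/7)
9. 1175.51ms @ 24/7 + 195.918ms (4/7)
10. 1371.429ms @ 4 + 195.918ms (4/7)
11. 1567.347ms @ 32/7 + 195.918ms (4/7)
12. 1763.265ms @ 36/7 + 195.918ms (4/7)
13. 1959.184ms @ 40/7 + 195.918ms (4/7)
14. 2155.102ms @ 44/7 + 97.959ms (2/7)
15. 2253.061ms @ 46/7 + 97.959ms (2/7)
16. 2351.02ms @ 48/7 + 391.837ms (8/7)
17. 2742.857ms @ 8 + 514.286ms (3/2)
18. 3257.143ms @ 19/2 + 171.429ms (1/2)
19. 3428.571ms @ 10 + 342.857ms (1)
20. 3771.429ms @ 11 + 342.857ms (1)
21. 4114.286ms @ 12 + 685.714ms (2)
22. 4800.0ms @ 14 + 685.714ms (2)

note 14 onset = 44/7b = 2155.102ms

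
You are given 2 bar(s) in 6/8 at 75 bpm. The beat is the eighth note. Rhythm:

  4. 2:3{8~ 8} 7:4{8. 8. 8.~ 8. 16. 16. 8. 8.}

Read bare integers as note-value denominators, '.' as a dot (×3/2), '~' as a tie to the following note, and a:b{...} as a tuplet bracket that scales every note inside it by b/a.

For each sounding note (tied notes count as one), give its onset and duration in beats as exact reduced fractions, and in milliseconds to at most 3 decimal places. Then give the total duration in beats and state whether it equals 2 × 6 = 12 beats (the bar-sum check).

1) 0.0ms=0b +2400.0ms=3b
2) 2400.0ms=3b +2400.0ms=3b
3) 4800.0ms=6b +685.714ms=6/7b
4) 5485.714ms=48/7b +685.714ms=6/7b
5) 6171.429ms=54/7b +1371.429ms=12/7b
6) 7542.857ms=66/7b +342.857ms=3/7b
7) 7885.714ms=69/7b +342.857ms=3/7b
8) 8228.571ms=72/7b +685.714ms=6/7b
9) 8914.286ms=78/7b +685.714ms=6/7b
Σ=12b of 12 (75bpm 6/8) — PASS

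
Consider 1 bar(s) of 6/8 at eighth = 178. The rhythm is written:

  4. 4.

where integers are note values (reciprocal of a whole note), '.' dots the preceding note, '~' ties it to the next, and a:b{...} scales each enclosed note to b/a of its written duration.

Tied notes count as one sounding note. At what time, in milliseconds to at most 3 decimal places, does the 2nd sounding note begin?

note 2 onset = 3b = 1011.236ms

1. 0.0ms @ 0 + 1011.236ms (3)
2. 1011.236ms @ 3 + 1011.236ms (3)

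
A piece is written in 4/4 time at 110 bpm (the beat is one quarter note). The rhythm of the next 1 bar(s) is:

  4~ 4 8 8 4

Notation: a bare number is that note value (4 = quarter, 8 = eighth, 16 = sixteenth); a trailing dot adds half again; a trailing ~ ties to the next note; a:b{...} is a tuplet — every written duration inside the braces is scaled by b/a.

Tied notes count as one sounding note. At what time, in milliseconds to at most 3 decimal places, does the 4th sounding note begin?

note 4 onset = 3b = 1636.364ms

1. 0.0ms @ 0 + 1090.909ms (2)
2. 1090.909ms @ 2 + 272.727ms (1/2)
3. 1363.636ms @ 5/2 + 272.727ms (1/2)
4. 1636.364ms @ 3 + 545.455ms (1)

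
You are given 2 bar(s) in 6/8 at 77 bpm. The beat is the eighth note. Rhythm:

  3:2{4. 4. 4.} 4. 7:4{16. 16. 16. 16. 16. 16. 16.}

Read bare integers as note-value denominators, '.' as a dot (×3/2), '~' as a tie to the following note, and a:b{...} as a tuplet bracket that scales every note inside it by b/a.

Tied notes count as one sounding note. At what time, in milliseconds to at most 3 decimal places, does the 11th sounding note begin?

note 11 onset = 81/7b = 9016.698ms

1. 0.0ms @ 0 + 1558.442ms (2)
2. 1558.442ms @ 2 + 1558.442ms (2)
3. 3116.883ms @ 4 + 1558.442ms (2)
4. 4675.325ms @ 6 + 2337.662ms (3)
5. 7012.987ms @ 9 + 333.952ms (3/7)
6. 7346.939ms @ 66/7 + 333.952ms (3/7)
7. 7680.891ms @ 69/7 + 333.952ms (3/7)
8. 8014.842ms @ 72/7 + 333.952ms (3/7)
9. 8348.794ms @ 75/7 + 333.952ms (3/7)
10. 8682.746ms @ 78/7 + 333.952ms (3/7)
11. 9016.698ms @ 81/7 + 333.952ms (3/7)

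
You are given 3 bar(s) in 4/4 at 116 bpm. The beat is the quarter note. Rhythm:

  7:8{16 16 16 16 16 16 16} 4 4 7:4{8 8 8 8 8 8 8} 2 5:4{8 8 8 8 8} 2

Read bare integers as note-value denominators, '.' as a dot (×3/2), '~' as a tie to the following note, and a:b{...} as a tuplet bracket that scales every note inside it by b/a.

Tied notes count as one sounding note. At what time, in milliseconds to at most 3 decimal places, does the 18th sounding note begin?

1. 0.0ms @ 0 + 147.783ms (2/7)
2. 147.783ms @ 2/7 + 147.783ms (2/7)
3. 295.567ms @ 4/7 + 147.783ms (2/7)
4. 443.35ms @ 6/7 + 147.783ms (2/7)
5. 591.133ms @ 8/7 + 147.783ms (2/7)
6. 738.916ms @ 10/7 + 147.783ms (2/7)
7. 886.7ms @ 12/7 + 147.783ms (2/7)
8. 1034.483ms @ 2 + 517.241ms (1)
9. 1551.724ms @ 3 + 517.241ms (1)
10. 2068.966ms @ 4 + 147.783ms (2/7)
11. 2216.749ms @ 30/7 + 147.783ms (2/7)
12. 2364.532ms @ 32/7 + 147.783ms (2/7)
13. 2512.315ms @ 34/7 + 147.783ms (2/7)
14. 2660.099ms @ 36/7 + 147.783ms (2/7)
15. 2807.882ms @ 38/7 + 147.783ms (2/7)
16. 2955.665ms @ 40/7 + 147.783ms (2/7)
17. 3103.448ms @ 6 + 1034.483ms (2)
18. 4137.931ms @ 8 + 206.897ms (2/5)
19. 4344.828ms @ 42/5 + 206.897ms (2/5)
20. 4551.724ms @ 44/5 + 206.897ms (2/5)
21. 4758.621ms @ 46/5 + 206.897ms (2/5)
22. 4965.517ms @ 48/5 + 206.897ms (2/5)
23. 5172.414ms @ 10 + 1034.483ms (2)

note 18 onset = 8b = 4137.931ms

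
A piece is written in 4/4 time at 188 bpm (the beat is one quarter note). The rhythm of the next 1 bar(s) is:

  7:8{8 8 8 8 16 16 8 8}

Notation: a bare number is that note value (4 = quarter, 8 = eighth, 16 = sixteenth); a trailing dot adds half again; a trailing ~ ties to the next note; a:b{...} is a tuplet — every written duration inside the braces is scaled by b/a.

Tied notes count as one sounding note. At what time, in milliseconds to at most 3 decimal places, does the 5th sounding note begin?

1. 0.0ms @ 0 + 182.371ms (4/7)
2. 182.371ms @ 4/7 + 182.371ms (4/7)
3. 364.742ms @ 8/7 + 182.371ms (4/7)
4. 547.112ms @ 12/7 + 182.371ms (4/7)
5. 729.483ms @ 16/7 + 91.185ms (2/7)
6. 820.669ms @ 18/7 + 91.185ms (2/7)
7. 911.854ms @ 20/7 + 182.371ms (4/7)
8. 1094.225ms @ 24/7 + 182.371ms (4/7)

note 5 onset = 16/7b = 729.483ms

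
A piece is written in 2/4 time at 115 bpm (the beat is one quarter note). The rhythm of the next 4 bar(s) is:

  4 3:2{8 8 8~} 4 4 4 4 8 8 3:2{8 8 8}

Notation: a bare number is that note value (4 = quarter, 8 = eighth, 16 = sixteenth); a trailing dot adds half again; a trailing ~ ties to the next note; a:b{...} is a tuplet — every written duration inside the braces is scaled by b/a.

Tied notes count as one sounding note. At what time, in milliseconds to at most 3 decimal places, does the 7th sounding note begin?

note 7 onset = 5b = 2608.696ms

1. 0.0ms @ 0 + 521.739ms (1)
2. 521.739ms @ 1 + 173.913ms (1/3)
3. 695.652ms @ 4/3 + 173.913ms (1/3)
4. 869.565ms @ 5/3 + 695.652ms (4/3)
5. 1565.217ms @ 3 + 521.739ms (1)
6. 2086.957ms @ 4 + 521.739ms (1)
7. 2608.696ms @ 5 + 521.739ms (1)
8. 3130.435ms @ 6 + 260.87ms (1/2)
9. 3391.304ms @ 13/2 + 260.87ms (1/2)
10. 3652.174ms @ 7 + 173.913ms (1/3)
11. 3826.087ms @ 22/3 + 173.913ms (1/3)
12. 4000.0ms @ 23/3 + 173.913ms (1/3)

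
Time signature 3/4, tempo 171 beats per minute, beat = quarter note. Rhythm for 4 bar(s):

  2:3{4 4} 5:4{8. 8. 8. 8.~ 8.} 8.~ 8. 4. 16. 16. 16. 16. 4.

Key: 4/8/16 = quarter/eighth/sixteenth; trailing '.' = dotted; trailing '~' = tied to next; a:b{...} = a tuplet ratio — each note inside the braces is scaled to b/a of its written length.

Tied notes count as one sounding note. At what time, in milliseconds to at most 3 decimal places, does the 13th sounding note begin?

note 13 onset = 21/2b = 3684.211ms

1. 0.0ms @ 0 + 526.316ms (3/2)
2. 526.316ms @ 3/2 + 526.316ms (3/2)
3. 1052.632ms @ 3 + 210.526ms (3/5)
4. 1263.158ms @ 18/5 + 210.526ms (3/5)
5. 1473.684ms @ 21/5 + 210.526ms (3/5)
6. 1684.211ms @ 24/5 + 421.053ms (6/5)
7. 2105.263ms @ 6 + 526.316ms (3/2)
8. 2631.579ms @ 15/2 + 526.316ms (3/2)
9. 3157.895ms @ 9 + 131.579ms (3/8)
10. 3289.474ms @ 75/8 + 131.579ms (3/8)
11. 3421.053ms @ 39/4 + 131.579ms (3/8)
12. 3552.632ms @ 81/8 + 131.579ms (3/8)
13. 3684.211ms @ 21/2 + 526.316ms (3/2)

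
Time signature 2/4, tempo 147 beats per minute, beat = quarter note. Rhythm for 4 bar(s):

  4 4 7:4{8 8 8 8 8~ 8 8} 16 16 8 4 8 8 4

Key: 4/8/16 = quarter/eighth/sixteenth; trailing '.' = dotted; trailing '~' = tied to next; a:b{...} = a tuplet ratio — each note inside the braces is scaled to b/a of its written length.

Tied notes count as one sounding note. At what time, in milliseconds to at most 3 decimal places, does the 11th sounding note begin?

1. 0.0ms @ 0 + 408.163ms (1)
2. 408.163ms @ 1 + 408.163ms (1)
3. 816.327ms @ 2 + 116.618ms (2/7)
4. 932.945ms @ 16/7 + 116.618ms (2/7)
5. 1049.563ms @ 18/7 + 116.618ms (2/7)
6. 1166.181ms @ 20/7 + 116.618ms (2/7)
7. 1282.799ms @ 22/7 + 233.236ms (4/7)
8. 1516.035ms @ 26/7 + 116.618ms (2/7)
9. 1632.653ms @ 4 + 102.041ms (1/4)
10. 1734.694ms @ 17/4 + 102.041ms (1/4)
11. 1836.735ms @ 9/2 + 204.082ms (1/2)
12. 2040.816ms @ 5 + 408.163ms (1)
13. 2448.98ms @ 6 + 204.082ms (1/2)
14. 2653.061ms @ 13/2 + 204.082ms (1/2)
15. 2857.143ms @ 7 + 408.163ms (1)

note 11 onset = 9/2b = 1836.735ms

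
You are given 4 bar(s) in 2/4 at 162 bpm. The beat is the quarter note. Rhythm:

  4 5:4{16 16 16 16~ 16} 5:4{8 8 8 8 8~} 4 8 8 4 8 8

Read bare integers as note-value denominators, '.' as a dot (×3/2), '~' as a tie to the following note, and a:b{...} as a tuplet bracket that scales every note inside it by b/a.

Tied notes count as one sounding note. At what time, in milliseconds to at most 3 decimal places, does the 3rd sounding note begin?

1. 0.0ms @ 0 + 370.37ms (1)
2. 370.37ms @ 1 + 74.074ms (1/5)
3. 444.444ms @ 6/5 + 74.074ms (1/5)
4. 518.519ms @ 7/5 + 74.074ms (1/5)
5. 592.593ms @ 8/5 + 148.148ms (2/5)
6. 740.741ms @ 2 + 148.148ms (2/5)
7. 888.889ms @ 12/5 + 148.148ms (2/5)
8. 1037.037ms @ 14/5 + 148.148ms (2/5)
9. 1185.185ms @ 16/5 + 148.148ms (2/5)
10. 1333.333ms @ 18/5 + 518.519ms (7/5)
11. 1851.852ms @ 5 + 185.185ms (1/2)
12. 2037.037ms @ 11/2 + 185.185ms (1/2)
13. 2222.222ms @ 6 + 370.37ms (1)
14. 2592.593ms @ 7 + 185.185ms (1/2)
15. 2777.778ms @ 15/2 + 185.185ms (1/2)

note 3 onset = 6/5b = 444.444ms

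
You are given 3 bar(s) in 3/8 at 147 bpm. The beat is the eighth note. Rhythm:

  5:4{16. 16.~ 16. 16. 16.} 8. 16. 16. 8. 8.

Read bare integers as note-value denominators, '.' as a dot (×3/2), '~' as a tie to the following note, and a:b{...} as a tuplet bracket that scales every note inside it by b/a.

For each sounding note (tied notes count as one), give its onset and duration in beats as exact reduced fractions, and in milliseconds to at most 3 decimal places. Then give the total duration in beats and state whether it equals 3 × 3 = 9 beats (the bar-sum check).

1) 0.0ms=0b +244.898ms=3/5b
2) 244.898ms=3/5b +489.796ms=6/5b
3) 734.694ms=9/5b +244.898ms=3/5b
4) 979.592ms=12/5b +244.898ms=3/5b
5) 1224.49ms=3b +612.245ms=3/2b
6) 1836.735ms=9/2b +306.122ms=3/4b
7) 2142.857ms=21/4b +306.122ms=3/4b
8) 2448.98ms=6b +612.245ms=3/2b
9) 3061.224ms=15/2b +612.245ms=3/2b
Σ=9b of 9 (147bpm 3/8) — PASS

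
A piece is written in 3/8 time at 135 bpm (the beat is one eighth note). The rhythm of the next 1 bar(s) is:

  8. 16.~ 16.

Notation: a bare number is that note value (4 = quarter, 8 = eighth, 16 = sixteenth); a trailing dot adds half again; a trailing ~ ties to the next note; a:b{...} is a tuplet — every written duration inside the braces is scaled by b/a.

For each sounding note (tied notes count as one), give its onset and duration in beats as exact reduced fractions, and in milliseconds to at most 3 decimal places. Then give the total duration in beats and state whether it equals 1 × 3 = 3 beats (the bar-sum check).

1) 0.0ms=0b +666.667ms=3/2b
2) 666.667ms=3/2b +666.667ms=3/2b
Σ=3b of 3 (135bpm 3/8) — PASS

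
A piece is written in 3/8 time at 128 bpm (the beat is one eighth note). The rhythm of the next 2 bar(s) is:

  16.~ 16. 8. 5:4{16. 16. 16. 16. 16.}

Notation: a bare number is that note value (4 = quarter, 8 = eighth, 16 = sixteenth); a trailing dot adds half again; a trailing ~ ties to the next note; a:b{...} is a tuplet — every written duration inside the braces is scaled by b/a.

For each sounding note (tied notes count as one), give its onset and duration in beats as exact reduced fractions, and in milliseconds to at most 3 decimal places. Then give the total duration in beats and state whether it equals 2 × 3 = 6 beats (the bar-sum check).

1) 0.0ms=0b +703.125ms=3/2b
2) 703.125ms=3/2b +703.125ms=3/2b
3) 1406.25ms=3b +281.25ms=3/5b
4) 1687.5ms=18/5b +281.25ms=3/5b
5) 1968.75ms=21/5b +281.25ms=3/5b
6) 2250.0ms=24/5b +281.25ms=3/5b
7) 2531.25ms=27/5b +281.25ms=3/5b
Σ=6b of 6 (128bpm 3/8) — PASS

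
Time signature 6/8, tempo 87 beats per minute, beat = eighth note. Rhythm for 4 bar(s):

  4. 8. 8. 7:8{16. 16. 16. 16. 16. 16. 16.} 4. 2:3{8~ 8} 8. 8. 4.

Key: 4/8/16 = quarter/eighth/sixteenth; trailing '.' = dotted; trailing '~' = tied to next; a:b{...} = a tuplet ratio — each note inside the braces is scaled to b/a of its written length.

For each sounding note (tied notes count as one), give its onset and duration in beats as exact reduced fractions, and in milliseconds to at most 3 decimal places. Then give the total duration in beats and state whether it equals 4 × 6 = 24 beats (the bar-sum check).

1) 0.0ms=0b +2068.966ms=3b
2) 2068.966ms=3b +1034.483ms=3/2b
3) 3103.448ms=9/2b +1034.483ms=3/2b
4) 4137.931ms=6b +591.133ms=6/7b
5) 4729.064ms=48/7b +591.133ms=6/7b
6) 5320.197ms=54/7b +591.133ms=6/7b
7) 5911.33ms=60/7b +591.133ms=6/7b
8) 6502.463ms=66/7b +591.133ms=6/7b
9) 7093.596ms=72/7b +591.133ms=6/7b
10) 7684.729ms=78/7b +591.133ms=6/7b
11) 8275.862ms=12b +2068.966ms=3b
12) 10344.828ms=15b +2068.966ms=3b
13) 12413.793ms=18b +1034.483ms=3/2b
14) 13448.276ms=39/2b +1034.483ms=3/2b
15) 14482.759ms=21b +2068.966ms=3b
Σ=24b of 24 (87bpm 6/8) — PASS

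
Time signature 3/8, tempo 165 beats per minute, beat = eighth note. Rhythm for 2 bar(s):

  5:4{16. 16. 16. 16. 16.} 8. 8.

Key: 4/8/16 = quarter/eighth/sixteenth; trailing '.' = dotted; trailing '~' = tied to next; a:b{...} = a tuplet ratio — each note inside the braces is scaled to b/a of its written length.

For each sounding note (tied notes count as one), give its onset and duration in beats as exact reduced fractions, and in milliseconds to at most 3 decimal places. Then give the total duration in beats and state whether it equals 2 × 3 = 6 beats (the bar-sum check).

1) 0.0ms=0b +218.182ms=3/5b
2) 218.182ms=3/5b +218.182ms=3/5b
3) 436.364ms=6/5b +218.182ms=3/5b
4) 654.545ms=9/5b +218.182ms=3/5b
5) 872.727ms=12/5b +218.182ms=3/5b
6) 1090.909ms=3b +545.455ms=3/2b
7) 1636.364ms=9/2b +545.455ms=3/2b
Σ=6b of 6 (165bpm 3/8) — PASS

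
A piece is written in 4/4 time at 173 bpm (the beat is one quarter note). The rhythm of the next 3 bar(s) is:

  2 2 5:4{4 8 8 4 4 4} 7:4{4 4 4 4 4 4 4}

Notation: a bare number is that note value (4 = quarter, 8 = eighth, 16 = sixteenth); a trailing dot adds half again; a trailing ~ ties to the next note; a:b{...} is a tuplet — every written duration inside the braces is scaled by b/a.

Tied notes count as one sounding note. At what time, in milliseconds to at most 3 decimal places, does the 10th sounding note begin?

note 10 onset = 60/7b = 2972.75ms

1. 0.0ms @ 0 + 693.642ms (2)
2. 693.642ms @ 2 + 693.642ms (2)
3. 1387.283ms @ 4 + 277.457ms (4/5)
4. 1664.74ms @ 24/5 + 138.728ms (2/5)
5. 1803.468ms @ 26/5 + 138.728ms (2/5)
6. 1942.197ms @ 28/5 + 277.457ms (4/5)
7. 2219.653ms @ 32/5 + 277.457ms (4/5)
8. 2497.11ms @ 36/5 + 277.457ms (4/5)
9. 2774.566ms @ 8 + 198.183ms (4/7)
10. 2972.75ms @ 60/7 + 198.183ms (4/7)
11. 3170.933ms @ 64/7 + 198.183ms (4/7)
12. 3369.116ms @ 68/7 + 198.183ms (4/7)
13. 3567.3ms @ 72/7 + 198.183ms (4/7)
14. 3765.483ms @ 76/7 + 198.183ms (4/7)
15. 3963.666ms @ 80/7 + 198.183ms (4/7)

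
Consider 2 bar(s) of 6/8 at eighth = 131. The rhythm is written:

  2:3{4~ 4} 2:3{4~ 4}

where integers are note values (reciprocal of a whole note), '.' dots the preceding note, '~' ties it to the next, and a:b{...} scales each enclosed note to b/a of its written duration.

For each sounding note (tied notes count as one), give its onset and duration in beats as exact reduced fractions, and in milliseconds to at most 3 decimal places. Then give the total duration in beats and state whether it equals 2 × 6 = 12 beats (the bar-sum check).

1) 0.0ms=0b +2748.092ms=6b
2) 2748.092ms=6b +2748.092ms=6b
Σ=12b of 12 (131bpm 6/8) — PASS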